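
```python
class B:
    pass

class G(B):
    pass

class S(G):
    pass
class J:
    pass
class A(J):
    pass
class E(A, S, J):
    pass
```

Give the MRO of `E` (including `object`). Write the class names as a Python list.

[E, A, S, J, G, B, object]

L[E] = E + merge(L[A], L[S], L[J], [A S J])
  take A:  [A J object] + [S G B object] + [J object] + [A S J]
  take S:  [J object] + [S G B object] + [J object] + [S J]
  take J:  [J object] + [G B object] + [J object] + [J]
  take G:  [object] + [G B object] + [object]
  take B:  [object] + [B object] + [object]
  take object:  [object] + [object] + [object]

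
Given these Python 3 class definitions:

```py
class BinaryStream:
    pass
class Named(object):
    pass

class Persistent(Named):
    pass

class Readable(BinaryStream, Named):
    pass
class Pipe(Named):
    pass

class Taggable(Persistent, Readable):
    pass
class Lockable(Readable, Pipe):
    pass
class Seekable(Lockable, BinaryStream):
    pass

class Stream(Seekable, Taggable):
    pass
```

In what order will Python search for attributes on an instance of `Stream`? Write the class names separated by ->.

Stream -> Seekable -> Lockable -> Taggable -> Persistent -> Readable -> BinaryStream -> Pipe -> Named -> object

L[Stream] = Stream + merge(L[Seekable], L[Taggable], [Seekable Taggable])
  take Seekable:  [Seekable Lockable Readable BinaryStream Pipe Named object] + [Taggable Persistent Readable BinaryStream Named object] + [Seekable Taggable]
  take Lockable:  [Lockable Readable BinaryStream Pipe Named object] + [Taggable Persistent Readable BinaryStream Named object] + [Taggable]
  take Taggable:  [Readable BinaryStream Pipe Named object] + [Taggable Persistent Readable BinaryStream Named object] + [Taggable]
  take Persistent:  [Readable BinaryStream Pipe Named object] + [Persistent Readable BinaryStream Named object]
  take Readable:  [Readable BinaryStream Pipe Named object] + [Readable BinaryStream Named object]
  take BinaryStream:  [BinaryStream Pipe Named object] + [BinaryStream Named object]
  take Pipe:  [Pipe Named object] + [Named object]
  take Named:  [Named object] + [Named object]
  take object:  [object] + [object]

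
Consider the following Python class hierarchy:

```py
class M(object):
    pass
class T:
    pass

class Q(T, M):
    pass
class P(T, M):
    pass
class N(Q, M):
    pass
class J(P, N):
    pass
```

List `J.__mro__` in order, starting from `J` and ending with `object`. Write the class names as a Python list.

L[J] = J + merge(L[P], L[N], [P N])
  take P:  [P T M object] + [N Q T M object] + [P N]
  take N:  [T M object] + [N Q T M object] + [N]
  take Q:  [T M object] + [Q T M object]
  take T:  [T M object] + [T M object]
  take M:  [M object] + [M object]
  take object:  [object] + [object]

[J, P, N, Q, T, M, object]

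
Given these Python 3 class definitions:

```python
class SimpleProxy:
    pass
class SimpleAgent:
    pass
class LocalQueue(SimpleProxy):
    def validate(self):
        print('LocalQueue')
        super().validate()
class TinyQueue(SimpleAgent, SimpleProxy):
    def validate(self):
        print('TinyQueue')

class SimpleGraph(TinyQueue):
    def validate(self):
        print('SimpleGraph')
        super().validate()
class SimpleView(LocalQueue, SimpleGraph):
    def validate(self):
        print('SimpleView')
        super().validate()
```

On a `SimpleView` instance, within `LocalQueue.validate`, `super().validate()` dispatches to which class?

SimpleGraph

L[SimpleView] = SimpleView + merge(L[LocalQueue], L[SimpleGraph], [LocalQueue SimpleGraph])
  take LocalQueue:  [LocalQueue SimpleProxy object] + [SimpleGraph TinyQueue SimpleAgent SimpleProxy object] + [LocalQueue SimpleGraph]
  take SimpleGraph:  [SimpleProxy object] + [SimpleGraph TinyQueue SimpleAgent SimpleProxy object] + [SimpleGraph]
  take TinyQueue:  [SimpleProxy object] + [TinyQueue SimpleAgent SimpleProxy object]
  take SimpleAgent:  [SimpleProxy object] + [SimpleAgent SimpleProxy object]
  take SimpleProxy:  [SimpleProxy object] + [SimpleProxy object]
  take object:  [object] + [object]
MRO: SimpleView LocalQueue SimpleGraph TinyQueue SimpleAgent SimpleProxy object
super() in LocalQueue.validate on a SimpleView instance goes to the class after LocalQueue in SimpleView's MRO: SimpleGraph.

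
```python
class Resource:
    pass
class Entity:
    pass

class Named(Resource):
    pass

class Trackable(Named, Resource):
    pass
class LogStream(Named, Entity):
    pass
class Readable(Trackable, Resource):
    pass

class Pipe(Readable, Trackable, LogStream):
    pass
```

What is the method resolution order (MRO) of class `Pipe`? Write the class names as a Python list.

L[Pipe] = Pipe + merge(L[Readable], L[Trackable], L[LogStream], [Readable Trackable LogStream])
  take Readable:  [Readable Trackable Named Resource object] + [Trackable Named Resource object] + [LogStream Named Resource Entity object] + [Readable Trackable LogStream]
  take Trackable:  [Trackable Named Resource object] + [Trackable Named Resource object] + [LogStream Named Resource Entity object] + [Trackable LogStream]
  take LogStream:  [Named Resource object] + [Named Resource object] + [LogStream Named Resource Entity object] + [LogStream]
  take Named:  [Named Resource object] + [Named Resource object] + [Named Resource Entity object]
  take Resource:  [Resource object] + [Resource object] + [Resource Entity object]
  take Entity:  [object] + [object] + [Entity object]
  take object:  [object] + [object] + [object]

[Pipe, Readable, Trackable, LogStream, Named, Resource, Entity, object]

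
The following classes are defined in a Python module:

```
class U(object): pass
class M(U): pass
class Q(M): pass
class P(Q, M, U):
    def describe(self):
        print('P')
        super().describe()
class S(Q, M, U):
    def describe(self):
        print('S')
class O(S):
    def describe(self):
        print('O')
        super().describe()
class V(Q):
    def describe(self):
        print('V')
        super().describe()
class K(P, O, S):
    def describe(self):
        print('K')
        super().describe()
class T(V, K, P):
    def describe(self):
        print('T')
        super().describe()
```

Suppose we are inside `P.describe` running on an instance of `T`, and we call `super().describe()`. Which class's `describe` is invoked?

L[T] = T + merge(L[V], L[K], L[P], [V K P])
  take V:  [V Q M U object] + [K P O S Q M U object] + [P Q M U object] + [V K P]
  take K:  [Q M U object] + [K P O S Q M U object] + [P Q M U object] + [K P]
  take P:  [Q M U object] + [P O S Q M U object] + [P Q M U object] + [P]
  take O:  [Q M U object] + [O S Q M U object] + [Q M U object]
  take S:  [Q M U object] + [S Q M U object] + [Q M U object]
  take Q:  [Q M U object] + [Q M U object] + [Q M U object]
  take M:  [M U object] + [M U object] + [M U object]
  take U:  [U object] + [U object] + [U object]
  take object:  [object] + [object] + [object]
MRO: T V K P O S Q M U object
super() in P.describe on a T instance goes to the class after P in T's MRO: O.

O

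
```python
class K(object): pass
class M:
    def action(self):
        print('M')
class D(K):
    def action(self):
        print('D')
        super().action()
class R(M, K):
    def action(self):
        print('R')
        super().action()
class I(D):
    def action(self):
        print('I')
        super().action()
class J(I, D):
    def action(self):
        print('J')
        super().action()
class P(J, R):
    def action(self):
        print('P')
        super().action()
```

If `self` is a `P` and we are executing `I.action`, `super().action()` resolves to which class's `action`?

L[P] = P + merge(L[J], L[R], [J R])
  take J:  [J I D K object] + [R M K object] + [J R]
  take I:  [I D K object] + [R M K object] + [R]
  take D:  [D K object] + [R M K object] + [R]
  take R:  [K object] + [R M K object] + [R]
  take M:  [K object] + [M K object]
  take K:  [K object] + [K object]
  take object:  [object] + [object]
MRO: P J I D R M K object
super() in I.action on a P instance goes to the class after I in P's MRO: D.

D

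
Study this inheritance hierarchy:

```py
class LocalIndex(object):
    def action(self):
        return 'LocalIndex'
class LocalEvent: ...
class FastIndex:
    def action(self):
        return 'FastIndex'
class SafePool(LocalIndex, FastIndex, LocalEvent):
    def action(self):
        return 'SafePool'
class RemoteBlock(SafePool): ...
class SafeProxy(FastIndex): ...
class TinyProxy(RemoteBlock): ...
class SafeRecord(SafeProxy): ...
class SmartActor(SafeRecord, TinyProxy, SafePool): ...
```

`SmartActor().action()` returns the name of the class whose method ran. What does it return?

SafePool

L[SmartActor] = SmartActor + merge(L[SafeRecord], L[TinyProxy], L[SafePool], [SafeRecord TinyProxy SafePool])
  take SafeRecord:  [SafeRecord SafeProxy FastIndex object] + [TinyProxy RemoteBlock SafePool LocalIndex FastIndex LocalEvent object] + [SafePool LocalIndex FastIndex LocalEvent object] + [SafeRecord TinyProxy SafePool]
  take SafeProxy:  [SafeProxy FastIndex object] + [TinyProxy RemoteBlock SafePool LocalIndex FastIndex LocalEvent object] + [SafePool LocalIndex FastIndex LocalEvent object] + [TinyProxy SafePool]
  take TinyProxy:  [FastIndex object] + [TinyProxy RemoteBlock SafePool LocalIndex FastIndex LocalEvent object] + [SafePool LocalIndex FastIndex LocalEvent object] + [TinyProxy SafePool]
  take RemoteBlock:  [FastIndex object] + [RemoteBlock SafePool LocalIndex FastIndex LocalEvent object] + [SafePool LocalIndex FastIndex LocalEvent object] + [SafePool]
  take SafePool:  [FastIndex object] + [SafePool LocalIndex FastIndex LocalEvent object] + [SafePool LocalIndex FastIndex LocalEvent object] + [SafePool]
  take LocalIndex:  [FastIndex object] + [LocalIndex FastIndex LocalEvent object] + [LocalIndex FastIndex LocalEvent object]
  take FastIndex:  [FastIndex object] + [FastIndex LocalEvent object] + [FastIndex LocalEvent object]
  take LocalEvent:  [object] + [LocalEvent object] + [LocalEvent object]
  take object:  [object] + [object] + [object]
MRO: SmartActor SafeRecord SafeProxy TinyProxy RemoteBlock SafePool LocalIndex FastIndex LocalEvent object
action is defined in: FastIndex, LocalIndex, SafePool. First along the MRO is SafePool.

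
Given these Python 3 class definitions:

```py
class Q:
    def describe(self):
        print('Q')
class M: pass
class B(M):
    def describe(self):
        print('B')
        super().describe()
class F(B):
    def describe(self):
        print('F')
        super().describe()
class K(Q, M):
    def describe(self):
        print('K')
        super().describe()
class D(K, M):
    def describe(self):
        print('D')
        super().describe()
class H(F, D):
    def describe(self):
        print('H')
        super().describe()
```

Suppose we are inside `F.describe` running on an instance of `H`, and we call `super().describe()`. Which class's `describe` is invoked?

B

L[H] = H + merge(L[F], L[D], [F D])
  take F:  [F B M object] + [D K Q M object] + [F D]
  take B:  [B M object] + [D K Q M object] + [D]
  take D:  [M object] + [D K Q M object] + [D]
  take K:  [M object] + [K Q M object]
  take Q:  [M object] + [Q M object]
  take M:  [M object] + [M object]
  take object:  [object] + [object]
MRO: H F B D K Q M object
super() in F.describe on a H instance goes to the class after F in H's MRO: B.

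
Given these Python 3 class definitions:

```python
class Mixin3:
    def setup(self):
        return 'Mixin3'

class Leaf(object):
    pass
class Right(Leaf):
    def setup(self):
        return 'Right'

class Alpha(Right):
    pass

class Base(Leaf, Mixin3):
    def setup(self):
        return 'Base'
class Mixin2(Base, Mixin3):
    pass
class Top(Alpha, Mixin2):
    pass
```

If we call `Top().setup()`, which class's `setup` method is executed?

L[Top] = Top + merge(L[Alpha], L[Mixin2], [Alpha Mixin2])
  take Alpha:  [Alpha Right Leaf object] + [Mixin2 Base Leaf Mixin3 object] + [Alpha Mixin2]
  take Right:  [Right Leaf object] + [Mixin2 Base Leaf Mixin3 object] + [Mixin2]
  take Mixin2:  [Leaf object] + [Mixin2 Base Leaf Mixin3 object] + [Mixin2]
  take Base:  [Leaf object] + [Base Leaf Mixin3 object]
  take Leaf:  [Leaf object] + [Leaf Mixin3 object]
  take Mixin3:  [object] + [Mixin3 object]
  take object:  [object] + [object]
MRO: Top Alpha Right Mixin2 Base Leaf Mixin3 object
setup is defined in: Base, Mixin3, Right. First along the MRO is Right.

Right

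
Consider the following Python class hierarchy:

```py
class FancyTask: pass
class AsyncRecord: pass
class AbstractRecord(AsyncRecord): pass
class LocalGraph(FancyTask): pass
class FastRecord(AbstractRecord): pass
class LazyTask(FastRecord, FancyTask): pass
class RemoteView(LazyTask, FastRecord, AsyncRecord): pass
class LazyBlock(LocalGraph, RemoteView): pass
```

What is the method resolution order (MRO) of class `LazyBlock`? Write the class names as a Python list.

L[LazyBlock] = LazyBlock + merge(L[LocalGraph], L[RemoteView], [LocalGraph RemoteView])
  take LocalGraph:  [LocalGraph FancyTask object] + [RemoteView LazyTask FastRecord AbstractRecord AsyncRecord FancyTask object] + [LocalGraph RemoteView]
  take RemoteView:  [FancyTask object] + [RemoteView LazyTask FastRecord AbstractRecord AsyncRecord FancyTask object] + [RemoteView]
  take LazyTask:  [FancyTask object] + [LazyTask FastRecord AbstractRecord AsyncRecord FancyTask object]
  take FastRecord:  [FancyTask object] + [FastRecord AbstractRecord AsyncRecord FancyTask object]
  take AbstractRecord:  [FancyTask object] + [AbstractRecord AsyncRecord FancyTask object]
  take AsyncRecord:  [FancyTask object] + [AsyncRecord FancyTask object]
  take FancyTask:  [FancyTask object] + [FancyTask object]
  take object:  [object] + [object]

[LazyBlock, LocalGraph, RemoteView, LazyTask, FastRecord, AbstractRecord, AsyncRecord, FancyTask, object]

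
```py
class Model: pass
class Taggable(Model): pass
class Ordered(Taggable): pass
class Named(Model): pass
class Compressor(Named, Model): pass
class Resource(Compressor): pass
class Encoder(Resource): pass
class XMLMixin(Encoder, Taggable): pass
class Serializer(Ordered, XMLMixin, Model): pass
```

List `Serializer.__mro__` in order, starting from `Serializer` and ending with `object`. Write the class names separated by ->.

L[Serializer] = Serializer + merge(L[Ordered], L[XMLMixin], L[Model], [Ordered XMLMixin Model])
  take Ordered:  [Ordered Taggable Model object] + [XMLMixin Encoder Resource Compressor Named Taggable Model object] + [Model object] + [Ordered XMLMixin Model]
  take XMLMixin:  [Taggable Model object] + [XMLMixin Encoder Resource Compressor Named Taggable Model object] + [Model object] + [XMLMixin Model]
  take Encoder:  [Taggable Model object] + [Encoder Resource Compressor Named Taggable Model object] + [Model object] + [Model]
  take Resource:  [Taggable Model object] + [Resource Compressor Named Taggable Model object] + [Model object] + [Model]
  take Compressor:  [Taggable Model object] + [Compressor Named Taggable Model object] + [Model object] + [Model]
  take Named:  [Taggable Model object] + [Named Taggable Model object] + [Model object] + [Model]
  take Taggable:  [Taggable Model object] + [Taggable Model object] + [Model object] + [Model]
  take Model:  [Model object] + [Model object] + [Model object] + [Model]
  take object:  [object] + [object] + [object]

Serializer -> Ordered -> XMLMixin -> Encoder -> Resource -> Compressor -> Named -> Taggable -> Model -> object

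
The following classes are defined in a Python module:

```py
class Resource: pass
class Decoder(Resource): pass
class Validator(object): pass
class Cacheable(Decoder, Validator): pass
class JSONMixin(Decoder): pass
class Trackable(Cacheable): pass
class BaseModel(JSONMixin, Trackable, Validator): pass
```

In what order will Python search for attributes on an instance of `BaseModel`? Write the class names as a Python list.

[BaseModel, JSONMixin, Trackable, Cacheable, Decoder, Resource, Validator, object]

L[BaseModel] = BaseModel + merge(L[JSONMixin], L[Trackable], L[Validator], [JSONMixin Trackable Validator])
  take JSONMixin:  [JSONMixin Decoder Resource object] + [Trackable Cacheable Decoder Resource Validator object] + [Validator object] + [JSONMixin Trackable Validator]
  take Trackable:  [Decoder Resource object] + [Trackable Cacheable Decoder Resource Validator object] + [Validator object] + [Trackable Validator]
  take Cacheable:  [Decoder Resource object] + [Cacheable Decoder Resource Validator object] + [Validator object] + [Validator]
  take Decoder:  [Decoder Resource object] + [Decoder Resource Validator object] + [Validator object] + [Validator]
  take Resource:  [Resource object] + [Resource Validator object] + [Validator object] + [Validator]
  take Validator:  [object] + [Validator object] + [Validator object] + [Validator]
  take object:  [object] + [object] + [object]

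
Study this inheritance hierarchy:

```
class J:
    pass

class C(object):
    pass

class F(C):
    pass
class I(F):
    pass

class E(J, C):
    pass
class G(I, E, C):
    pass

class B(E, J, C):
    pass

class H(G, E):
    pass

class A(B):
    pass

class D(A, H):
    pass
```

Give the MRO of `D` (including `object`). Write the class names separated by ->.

L[D] = D + merge(L[A], L[H], [A H])
  take A:  [A B E J C object] + [H G I F E J C object] + [A H]
  take B:  [B E J C object] + [H G I F E J C object] + [H]
  take H:  [E J C object] + [H G I F E J C object] + [H]
  take G:  [E J C object] + [G I F E J C object]
  take I:  [E J C object] + [I F E J C object]
  take F:  [E J C object] + [F E J C object]
  take E:  [E J C object] + [E J C object]
  take J:  [J C object] + [J C object]
  take C:  [C object] + [C object]
  take object:  [object] + [object]

D -> A -> B -> H -> G -> I -> F -> E -> J -> C -> object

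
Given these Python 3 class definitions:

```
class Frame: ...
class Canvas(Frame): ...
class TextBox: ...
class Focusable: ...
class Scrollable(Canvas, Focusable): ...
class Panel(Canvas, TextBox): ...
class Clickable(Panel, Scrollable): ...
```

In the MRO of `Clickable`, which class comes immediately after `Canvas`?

Frame

L[Clickable] = Clickable + merge(L[Panel], L[Scrollable], [Panel Scrollable])
  take Panel:  [Panel Canvas Frame TextBox object] + [Scrollable Canvas Frame Focusable object] + [Panel Scrollable]
  take Scrollable:  [Canvas Frame TextBox object] + [Scrollable Canvas Frame Focusable object] + [Scrollable]
  take Canvas:  [Canvas Frame TextBox object] + [Canvas Frame Focusable object]
  take Frame:  [Frame TextBox object] + [Frame Focusable object]
  take TextBox:  [TextBox object] + [Focusable object]
  take Focusable:  [object] + [Focusable object]
  take object:  [object] + [object]
MRO: Clickable Panel Scrollable Canvas Frame TextBox Focusable object
Canvas is at position 3; next is Frame.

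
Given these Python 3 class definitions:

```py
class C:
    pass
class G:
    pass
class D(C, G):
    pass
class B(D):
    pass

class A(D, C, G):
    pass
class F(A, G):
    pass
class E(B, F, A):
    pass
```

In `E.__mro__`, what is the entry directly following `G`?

object

L[E] = E + merge(L[B], L[F], L[A], [B F A])
  take B:  [B D C G object] + [F A D C G object] + [A D C G object] + [B F A]
  take F:  [D C G object] + [F A D C G object] + [A D C G object] + [F A]
  take A:  [D C G object] + [A D C G object] + [A D C G object] + [A]
  take D:  [D C G object] + [D C G object] + [D C G object]
  take C:  [C G object] + [C G object] + [C G object]
  take G:  [G object] + [G object] + [G object]
  take object:  [object] + [object] + [object]
MRO: E B F A D C G object
G is at position 6; next is object.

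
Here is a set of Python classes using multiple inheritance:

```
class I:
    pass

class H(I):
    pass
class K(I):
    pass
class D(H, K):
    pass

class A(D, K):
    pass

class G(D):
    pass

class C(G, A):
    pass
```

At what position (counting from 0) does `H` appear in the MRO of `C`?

L[C] = C + merge(L[G], L[A], [G A])
  take G:  [G D H K I object] + [A D H K I object] + [G A]
  take A:  [D H K I object] + [A D H K I object] + [A]
  take D:  [D H K I object] + [D H K I object]
  take H:  [H K I object] + [H K I object]
  take K:  [K I object] + [K I object]
  take I:  [I object] + [I object]
  take object:  [object] + [object]
MRO: C G A D H K I object
H sits at index 4.

4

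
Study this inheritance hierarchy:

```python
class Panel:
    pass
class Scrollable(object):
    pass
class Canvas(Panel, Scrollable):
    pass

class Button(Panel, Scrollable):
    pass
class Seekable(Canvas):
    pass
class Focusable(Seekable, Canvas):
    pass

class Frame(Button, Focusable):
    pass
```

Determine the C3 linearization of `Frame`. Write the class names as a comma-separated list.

L[Frame] = Frame + merge(L[Button], L[Focusable], [Button Focusable])
  take Button:  [Button Panel Scrollable object] + [Focusable Seekable Canvas Panel Scrollable object] + [Button Focusable]
  take Focusable:  [Panel Scrollable object] + [Focusable Seekable Canvas Panel Scrollable object] + [Focusable]
  take Seekable:  [Panel Scrollable object] + [Seekable Canvas Panel Scrollable object]
  take Canvas:  [Panel Scrollable object] + [Canvas Panel Scrollable object]
  take Panel:  [Panel Scrollable object] + [Panel Scrollable object]
  take Scrollable:  [Scrollable object] + [Scrollable object]
  take object:  [object] + [object]

Frame, Button, Focusable, Seekable, Canvas, Panel, Scrollable, object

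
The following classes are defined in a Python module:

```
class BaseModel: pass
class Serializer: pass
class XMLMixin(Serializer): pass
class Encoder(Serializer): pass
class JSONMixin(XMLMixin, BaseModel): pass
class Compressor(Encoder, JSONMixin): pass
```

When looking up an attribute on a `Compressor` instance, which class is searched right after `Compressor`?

L[Compressor] = Compressor + merge(L[Encoder], L[JSONMixin], [Encoder JSONMixin])
  take Encoder:  [Encoder Serializer object] + [JSONMixin XMLMixin Serializer BaseModel object] + [Encoder JSONMixin]
  take JSONMixin:  [Serializer object] + [JSONMixin XMLMixin Serializer BaseModel object] + [JSONMixin]
  take XMLMixin:  [Serializer object] + [XMLMixin Serializer BaseModel object]
  take Serializer:  [Serializer object] + [Serializer BaseModel object]
  take BaseModel:  [object] + [BaseModel object]
  take object:  [object] + [object]
MRO: Compressor Encoder JSONMixin XMLMixin Serializer BaseModel object
Compressor is at position 0; next is Encoder.

Encoder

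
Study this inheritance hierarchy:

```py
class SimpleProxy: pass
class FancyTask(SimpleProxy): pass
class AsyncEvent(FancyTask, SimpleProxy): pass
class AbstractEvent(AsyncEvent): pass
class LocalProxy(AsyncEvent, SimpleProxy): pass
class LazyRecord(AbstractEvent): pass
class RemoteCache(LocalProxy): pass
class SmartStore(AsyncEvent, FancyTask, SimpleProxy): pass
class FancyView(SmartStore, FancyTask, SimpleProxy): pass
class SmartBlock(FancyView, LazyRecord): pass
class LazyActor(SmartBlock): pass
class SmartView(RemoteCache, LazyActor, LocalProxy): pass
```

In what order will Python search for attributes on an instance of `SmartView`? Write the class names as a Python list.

[SmartView, RemoteCache, LazyActor, LocalProxy, SmartBlock, FancyView, SmartStore, LazyRecord, AbstractEvent, AsyncEvent, FancyTask, SimpleProxy, object]

L[SmartView] = SmartView + merge(L[RemoteCache], L[LazyActor], L[LocalProxy], [RemoteCache LazyActor LocalProxy])
  take RemoteCache:  [RemoteCache LocalProxy AsyncEvent FancyTask SimpleProxy object] + [LazyActor SmartBlock FancyView SmartStore LazyRecord AbstractEvent AsyncEvent FancyTask SimpleProxy object] + [LocalProxy AsyncEvent FancyTask SimpleProxy object] + [RemoteCache LazyActor LocalProxy]
  take LazyActor:  [LocalProxy AsyncEvent FancyTask SimpleProxy object] + [LazyActor SmartBlock FancyView SmartStore LazyRecord AbstractEvent AsyncEvent FancyTask SimpleProxy object] + [LocalProxy AsyncEvent FancyTask SimpleProxy object] + [LazyActor LocalProxy]
  take LocalProxy:  [LocalProxy AsyncEvent FancyTask SimpleProxy object] + [SmartBlock FancyView SmartStore LazyRecord AbstractEvent AsyncEvent FancyTask SimpleProxy object] + [LocalProxy AsyncEvent FancyTask SimpleProxy object] + [LocalProxy]
  take SmartBlock:  [AsyncEvent FancyTask SimpleProxy object] + [SmartBlock FancyView SmartStore LazyRecord AbstractEvent AsyncEvent FancyTask SimpleProxy object] + [AsyncEvent FancyTask SimpleProxy object]
  take FancyView:  [AsyncEvent FancyTask SimpleProxy object] + [FancyView SmartStore LazyRecord AbstractEvent AsyncEvent FancyTask SimpleProxy object] + [AsyncEvent FancyTask SimpleProxy object]
  take SmartStore:  [AsyncEvent FancyTask SimpleProxy object] + [SmartStore LazyRecord AbstractEvent AsyncEvent FancyTask SimpleProxy object] + [AsyncEvent FancyTask SimpleProxy object]
  take LazyRecord:  [AsyncEvent FancyTask SimpleProxy object] + [LazyRecord AbstractEvent AsyncEvent FancyTask SimpleProxy object] + [AsyncEvent FancyTask SimpleProxy object]
  take AbstractEvent:  [AsyncEvent FancyTask SimpleProxy object] + [AbstractEvent AsyncEvent FancyTask SimpleProxy object] + [AsyncEvent FancyTask SimpleProxy object]
  take AsyncEvent:  [AsyncEvent FancyTask SimpleProxy object] + [AsyncEvent FancyTask SimpleProxy object] + [AsyncEvent FancyTask SimpleProxy object]
  take FancyTask:  [FancyTask SimpleProxy object] + [FancyTask SimpleProxy object] + [FancyTask SimpleProxy object]
  take SimpleProxy:  [SimpleProxy object] + [SimpleProxy object] + [SimpleProxy object]
  take object:  [object] + [object] + [object]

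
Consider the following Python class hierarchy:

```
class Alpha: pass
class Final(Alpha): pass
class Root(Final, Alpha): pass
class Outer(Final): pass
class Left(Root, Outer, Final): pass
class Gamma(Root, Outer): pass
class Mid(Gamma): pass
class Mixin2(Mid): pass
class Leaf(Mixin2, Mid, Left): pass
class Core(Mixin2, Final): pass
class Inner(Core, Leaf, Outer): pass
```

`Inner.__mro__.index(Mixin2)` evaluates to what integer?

L[Inner] = Inner + merge(L[Core], L[Leaf], L[Outer], [Core Leaf Outer])
  take Core:  [Core Mixin2 Mid Gamma Root Outer Final Alpha object] + [Leaf Mixin2 Mid Gamma Left Root Outer Final Alpha object] + [Outer Final Alpha object] + [Core Leaf Outer]
  take Leaf:  [Mixin2 Mid Gamma Root Outer Final Alpha object] + [Leaf Mixin2 Mid Gamma Left Root Outer Final Alpha object] + [Outer Final Alpha object] + [Leaf Outer]
  take Mixin2:  [Mixin2 Mid Gamma Root Outer Final Alpha object] + [Mixin2 Mid Gamma Left Root Outer Final Alpha object] + [Outer Final Alpha object] + [Outer]
  take Mid:  [Mid Gamma Root Outer Final Alpha object] + [Mid Gamma Left Root Outer Final Alpha object] + [Outer Final Alpha object] + [Outer]
  take Gamma:  [Gamma Root Outer Final Alpha object] + [Gamma Left Root Outer Final Alpha object] + [Outer Final Alpha object] + [Outer]
  take Left:  [Root Outer Final Alpha object] + [Left Root Outer Final Alpha object] + [Outer Final Alpha object] + [Outer]
  take Root:  [Root Outer Final Alpha object] + [Root Outer Final Alpha object] + [Outer Final Alpha object] + [Outer]
  take Outer:  [Outer Final Alpha object] + [Outer Final Alpha object] + [Outer Final Alpha object] + [Outer]
  take Final:  [Final Alpha object] + [Final Alpha object] + [Final Alpha object]
  take Alpha:  [Alpha object] + [Alpha object] + [Alpha object]
  take object:  [object] + [object] + [object]
MRO: Inner Core Leaf Mixin2 Mid Gamma Left Root Outer Final Alpha object
Mixin2 sits at index 3.

3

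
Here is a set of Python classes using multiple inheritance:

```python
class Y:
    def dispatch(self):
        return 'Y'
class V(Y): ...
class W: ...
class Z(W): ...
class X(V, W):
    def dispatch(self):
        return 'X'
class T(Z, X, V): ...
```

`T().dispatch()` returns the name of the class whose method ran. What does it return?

X

L[T] = T + merge(L[Z], L[X], L[V], [Z X V])
  take Z:  [Z W object] + [X V Y W object] + [V Y object] + [Z X V]
  take X:  [W object] + [X V Y W object] + [V Y object] + [X V]
  take V:  [W object] + [V Y W object] + [V Y object] + [V]
  take Y:  [W object] + [Y W object] + [Y object]
  take W:  [W object] + [W object] + [object]
  take object:  [object] + [object] + [object]
MRO: T Z X V Y W object
dispatch is defined in: X, Y. First along the MRO is X.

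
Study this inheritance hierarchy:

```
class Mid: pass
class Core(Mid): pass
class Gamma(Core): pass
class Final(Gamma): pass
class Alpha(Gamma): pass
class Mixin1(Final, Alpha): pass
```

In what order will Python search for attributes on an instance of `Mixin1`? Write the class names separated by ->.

Mixin1 -> Final -> Alpha -> Gamma -> Core -> Mid -> object

L[Mixin1] = Mixin1 + merge(L[Final], L[Alpha], [Final Alpha])
  take Final:  [Final Gamma Core Mid object] + [Alpha Gamma Core Mid object] + [Final Alpha]
  take Alpha:  [Gamma Core Mid object] + [Alpha Gamma Core Mid object] + [Alpha]
  take Gamma:  [Gamma Core Mid object] + [Gamma Core Mid object]
  take Core:  [Core Mid object] + [Core Mid object]
  take Mid:  [Mid object] + [Mid object]
  take object:  [object] + [object]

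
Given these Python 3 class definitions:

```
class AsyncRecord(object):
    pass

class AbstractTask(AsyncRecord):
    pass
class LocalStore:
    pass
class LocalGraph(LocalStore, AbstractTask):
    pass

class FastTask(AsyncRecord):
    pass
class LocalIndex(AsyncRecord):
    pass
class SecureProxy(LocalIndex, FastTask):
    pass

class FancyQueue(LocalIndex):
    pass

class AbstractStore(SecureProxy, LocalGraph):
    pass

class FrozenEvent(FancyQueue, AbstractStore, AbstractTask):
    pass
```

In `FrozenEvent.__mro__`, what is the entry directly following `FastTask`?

LocalGraph

L[FrozenEvent] = FrozenEvent + merge(L[FancyQueue], L[AbstractStore], L[AbstractTask], [FancyQueue AbstractStore AbstractTask])
  take FancyQueue:  [FancyQueue LocalIndex AsyncRecord object] + [AbstractStore SecureProxy LocalIndex FastTask LocalGraph LocalStore AbstractTask AsyncRecord object] + [AbstractTask AsyncRecord object] + [FancyQueue AbstractStore AbstractTask]
  take AbstractStore:  [LocalIndex AsyncRecord object] + [AbstractStore SecureProxy LocalIndex FastTask LocalGraph LocalStore AbstractTask AsyncRecord object] + [AbstractTask AsyncRecord object] + [AbstractStore AbstractTask]
  take SecureProxy:  [LocalIndex AsyncRecord object] + [SecureProxy LocalIndex FastTask LocalGraph LocalStore AbstractTask AsyncRecord object] + [AbstractTask AsyncRecord object] + [AbstractTask]
  take LocalIndex:  [LocalIndex AsyncRecord object] + [LocalIndex FastTask LocalGraph LocalStore AbstractTask AsyncRecord object] + [AbstractTask AsyncRecord object] + [AbstractTask]
  take FastTask:  [AsyncRecord object] + [FastTask LocalGraph LocalStore AbstractTask AsyncRecord object] + [AbstractTask AsyncRecord object] + [AbstractTask]
  take LocalGraph:  [AsyncRecord object] + [LocalGraph LocalStore AbstractTask AsyncRecord object] + [AbstractTask AsyncRecord object] + [AbstractTask]
  take LocalStore:  [AsyncRecord object] + [LocalStore AbstractTask AsyncRecord object] + [AbstractTask AsyncRecord object] + [AbstractTask]
  take AbstractTask:  [AsyncRecord object] + [AbstractTask AsyncRecord object] + [AbstractTask AsyncRecord object] + [AbstractTask]
  take AsyncRecord:  [AsyncRecord object] + [AsyncRecord object] + [AsyncRecord object]
  take object:  [object] + [object] + [object]
MRO: FrozenEvent FancyQueue AbstractStore SecureProxy LocalIndex FastTask LocalGraph LocalStore AbstractTask AsyncRecord object
FastTask is at position 5; next is LocalGraph.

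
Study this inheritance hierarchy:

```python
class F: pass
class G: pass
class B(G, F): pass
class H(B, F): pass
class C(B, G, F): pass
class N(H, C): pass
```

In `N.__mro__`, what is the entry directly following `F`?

L[N] = N + merge(L[H], L[C], [H C])
  take H:  [H B G F object] + [C B G F object] + [H C]
  take C:  [B G F object] + [C B G F object] + [C]
  take B:  [B G F object] + [B G F object]
  take G:  [G F object] + [G F object]
  take F:  [F object] + [F object]
  take object:  [object] + [object]
MRO: N H C B G F object
F is at position 5; next is object.

object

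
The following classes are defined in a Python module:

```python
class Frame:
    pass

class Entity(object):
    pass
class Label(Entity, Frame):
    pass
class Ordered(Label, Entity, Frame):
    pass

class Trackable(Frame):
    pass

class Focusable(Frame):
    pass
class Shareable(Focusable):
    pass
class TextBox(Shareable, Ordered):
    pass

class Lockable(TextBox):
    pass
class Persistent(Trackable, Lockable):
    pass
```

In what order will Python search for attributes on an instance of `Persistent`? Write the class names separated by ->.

Persistent -> Trackable -> Lockable -> TextBox -> Shareable -> Focusable -> Ordered -> Label -> Entity -> Frame -> object

L[Persistent] = Persistent + merge(L[Trackable], L[Lockable], [Trackable Lockable])
  take Trackable:  [Trackable Frame object] + [Lockable TextBox Shareable Focusable Ordered Label Entity Frame object] + [Trackable Lockable]
  take Lockable:  [Frame object] + [Lockable TextBox Shareable Focusable Ordered Label Entity Frame object] + [Lockable]
  take TextBox:  [Frame object] + [TextBox Shareable Focusable Ordered Label Entity Frame object]
  take Shareable:  [Frame object] + [Shareable Focusable Ordered Label Entity Frame object]
  take Focusable:  [Frame object] + [Focusable Ordered Label Entity Frame object]
  take Ordered:  [Frame object] + [Ordered Label Entity Frame object]
  take Label:  [Frame object] + [Label Entity Frame object]
  take Entity:  [Frame object] + [Entity Frame object]
  take Frame:  [Frame object] + [Frame object]
  take object:  [object] + [object]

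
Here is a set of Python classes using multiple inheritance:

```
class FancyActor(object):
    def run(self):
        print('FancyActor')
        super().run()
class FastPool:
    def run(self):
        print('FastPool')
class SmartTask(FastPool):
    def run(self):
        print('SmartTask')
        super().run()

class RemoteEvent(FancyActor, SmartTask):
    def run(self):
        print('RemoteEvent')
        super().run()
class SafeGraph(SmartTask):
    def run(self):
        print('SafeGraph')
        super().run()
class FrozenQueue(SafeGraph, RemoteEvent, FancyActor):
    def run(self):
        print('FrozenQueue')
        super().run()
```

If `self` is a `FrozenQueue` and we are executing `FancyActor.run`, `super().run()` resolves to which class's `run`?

L[FrozenQueue] = FrozenQueue + merge(L[SafeGraph], L[RemoteEvent], L[FancyActor], [SafeGraph RemoteEvent FancyActor])
  take SafeGraph:  [SafeGraph SmartTask FastPool object] + [RemoteEvent FancyActor SmartTask FastPool object] + [FancyActor object] + [SafeGraph RemoteEvent FancyActor]
  take RemoteEvent:  [SmartTask FastPool object] + [RemoteEvent FancyActor SmartTask FastPool object] + [FancyActor object] + [RemoteEvent FancyActor]
  take FancyActor:  [SmartTask FastPool object] + [FancyActor SmartTask FastPool object] + [FancyActor object] + [FancyActor]
  take SmartTask:  [SmartTask FastPool object] + [SmartTask FastPool object] + [object]
  take FastPool:  [FastPool object] + [FastPool object] + [object]
  take object:  [object] + [object] + [object]
MRO: FrozenQueue SafeGraph RemoteEvent FancyActor SmartTask FastPool object
super() in FancyActor.run on a FrozenQueue instance goes to the class after FancyActor in FrozenQueue's MRO: SmartTask.

SmartTask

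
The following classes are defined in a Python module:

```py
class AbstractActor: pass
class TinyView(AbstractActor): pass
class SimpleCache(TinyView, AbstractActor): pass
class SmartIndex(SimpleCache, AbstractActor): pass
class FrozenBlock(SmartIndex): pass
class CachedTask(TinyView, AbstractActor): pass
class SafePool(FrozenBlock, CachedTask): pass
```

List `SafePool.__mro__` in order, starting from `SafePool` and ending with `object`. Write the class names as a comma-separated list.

SafePool, FrozenBlock, SmartIndex, SimpleCache, CachedTask, TinyView, AbstractActor, object

L[SafePool] = SafePool + merge(L[FrozenBlock], L[CachedTask], [FrozenBlock CachedTask])
  take FrozenBlock:  [FrozenBlock SmartIndex SimpleCache TinyView AbstractActor object] + [CachedTask TinyView AbstractActor object] + [FrozenBlock CachedTask]
  take SmartIndex:  [SmartIndex SimpleCache TinyView AbstractActor object] + [CachedTask TinyView AbstractActor object] + [CachedTask]
  take SimpleCache:  [SimpleCache TinyView AbstractActor object] + [CachedTask TinyView AbstractActor object] + [CachedTask]
  take CachedTask:  [TinyView AbstractActor object] + [CachedTask TinyView AbstractActor object] + [CachedTask]
  take TinyView:  [TinyView AbstractActor object] + [TinyView AbstractActor object]
  take AbstractActor:  [AbstractActor object] + [AbstractActor object]
  take object:  [object] + [object]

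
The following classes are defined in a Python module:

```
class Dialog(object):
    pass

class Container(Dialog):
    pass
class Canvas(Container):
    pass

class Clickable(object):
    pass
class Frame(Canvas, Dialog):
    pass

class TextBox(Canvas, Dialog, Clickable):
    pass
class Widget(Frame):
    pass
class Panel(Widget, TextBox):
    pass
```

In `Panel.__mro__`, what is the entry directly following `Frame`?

TextBox

L[Panel] = Panel + merge(L[Widget], L[TextBox], [Widget TextBox])
  take Widget:  [Widget Frame Canvas Container Dialog object] + [TextBox Canvas Container Dialog Clickable object] + [Widget TextBox]
  take Frame:  [Frame Canvas Container Dialog object] + [TextBox Canvas Container Dialog Clickable object] + [TextBox]
  take TextBox:  [Canvas Container Dialog object] + [TextBox Canvas Container Dialog Clickable object] + [TextBox]
  take Canvas:  [Canvas Container Dialog object] + [Canvas Container Dialog Clickable object]
  take Container:  [Container Dialog object] + [Container Dialog Clickable object]
  take Dialog:  [Dialog object] + [Dialog Clickable object]
  take Clickable:  [object] + [Clickable object]
  take object:  [object] + [object]
MRO: Panel Widget Frame TextBox Canvas Container Dialog Clickable object
Frame is at position 2; next is TextBox.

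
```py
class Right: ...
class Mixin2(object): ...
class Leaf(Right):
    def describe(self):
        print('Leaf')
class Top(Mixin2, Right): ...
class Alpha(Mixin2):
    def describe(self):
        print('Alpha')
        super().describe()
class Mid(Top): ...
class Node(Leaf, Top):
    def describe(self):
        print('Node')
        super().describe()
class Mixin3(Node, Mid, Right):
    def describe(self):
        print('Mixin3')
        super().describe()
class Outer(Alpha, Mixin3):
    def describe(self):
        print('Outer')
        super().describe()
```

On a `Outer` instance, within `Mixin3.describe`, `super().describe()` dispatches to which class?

Node

L[Outer] = Outer + merge(L[Alpha], L[Mixin3], [Alpha Mixin3])
  take Alpha:  [Alpha Mixin2 object] + [Mixin3 Node Leaf Mid Top Mixin2 Right object] + [Alpha Mixin3]
  take Mixin3:  [Mixin2 object] + [Mixin3 Node Leaf Mid Top Mixin2 Right object] + [Mixin3]
  take Node:  [Mixin2 object] + [Node Leaf Mid Top Mixin2 Right object]
  take Leaf:  [Mixin2 object] + [Leaf Mid Top Mixin2 Right object]
  take Mid:  [Mixin2 object] + [Mid Top Mixin2 Right object]
  take Top:  [Mixin2 object] + [Top Mixin2 Right object]
  take Mixin2:  [Mixin2 object] + [Mixin2 Right object]
  take Right:  [object] + [Right object]
  take object:  [object] + [object]
MRO: Outer Alpha Mixin3 Node Leaf Mid Top Mixin2 Right object
super() in Mixin3.describe on a Outer instance goes to the class after Mixin3 in Outer's MRO: Node.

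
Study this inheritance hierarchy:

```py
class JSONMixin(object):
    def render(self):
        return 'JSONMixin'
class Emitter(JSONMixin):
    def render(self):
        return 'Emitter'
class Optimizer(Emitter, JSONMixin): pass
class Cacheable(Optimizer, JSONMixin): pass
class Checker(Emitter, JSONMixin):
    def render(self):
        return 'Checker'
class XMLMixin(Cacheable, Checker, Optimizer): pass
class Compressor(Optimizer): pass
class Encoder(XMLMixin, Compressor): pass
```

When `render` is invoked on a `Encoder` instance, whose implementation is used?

Checker

L[Encoder] = Encoder + merge(L[XMLMixin], L[Compressor], [XMLMixin Compressor])
  take XMLMixin:  [XMLMixin Cacheable Checker Optimizer Emitter JSONMixin object] + [Compressor Optimizer Emitter JSONMixin object] + [XMLMixin Compressor]
  take Cacheable:  [Cacheable Checker Optimizer Emitter JSONMixin object] + [Compressor Optimizer Emitter JSONMixin object] + [Compressor]
  take Checker:  [Checker Optimizer Emitter JSONMixin object] + [Compressor Optimizer Emitter JSONMixin object] + [Compressor]
  take Compressor:  [Optimizer Emitter JSONMixin object] + [Compressor Optimizer Emitter JSONMixin object] + [Compressor]
  take Optimizer:  [Optimizer Emitter JSONMixin object] + [Optimizer Emitter JSONMixin object]
  take Emitter:  [Emitter JSONMixin object] + [Emitter JSONMixin object]
  take JSONMixin:  [JSONMixin object] + [JSONMixin object]
  take object:  [object] + [object]
MRO: Encoder XMLMixin Cacheable Checker Compressor Optimizer Emitter JSONMixin object
render is defined in: Checker, Emitter, JSONMixin. First along the MRO is Checker.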